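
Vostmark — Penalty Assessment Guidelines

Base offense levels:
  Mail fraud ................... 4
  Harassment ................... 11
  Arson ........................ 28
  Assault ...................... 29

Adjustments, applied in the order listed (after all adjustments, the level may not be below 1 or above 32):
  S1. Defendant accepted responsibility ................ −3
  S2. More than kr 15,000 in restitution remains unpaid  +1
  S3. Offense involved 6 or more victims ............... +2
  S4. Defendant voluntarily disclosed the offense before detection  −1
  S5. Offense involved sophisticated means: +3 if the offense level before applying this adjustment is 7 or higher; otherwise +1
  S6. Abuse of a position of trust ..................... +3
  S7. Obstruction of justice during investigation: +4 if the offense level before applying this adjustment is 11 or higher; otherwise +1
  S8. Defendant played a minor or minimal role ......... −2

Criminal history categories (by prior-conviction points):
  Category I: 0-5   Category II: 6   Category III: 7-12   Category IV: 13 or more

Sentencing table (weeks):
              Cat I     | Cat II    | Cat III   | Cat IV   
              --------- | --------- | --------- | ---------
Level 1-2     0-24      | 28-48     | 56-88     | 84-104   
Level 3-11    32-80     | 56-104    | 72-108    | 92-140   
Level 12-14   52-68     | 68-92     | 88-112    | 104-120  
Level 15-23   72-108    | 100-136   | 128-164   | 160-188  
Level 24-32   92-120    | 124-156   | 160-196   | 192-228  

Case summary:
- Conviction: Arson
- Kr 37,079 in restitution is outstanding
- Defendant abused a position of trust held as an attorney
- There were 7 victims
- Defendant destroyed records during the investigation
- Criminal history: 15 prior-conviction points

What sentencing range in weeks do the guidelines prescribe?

192-228 weeks

Base offense level for arson: 28.
S1 does not apply.
S2 applies: 28 + 1 = 29.
S3 applies: 29 + 2 = 31.
S4 does not apply.
S6 applies: 31 + 3 = 34.
S7 applies (level before this adjustment is 34 ≥ 11, so +4): 34 + 4 = 38.
Level 38 exceeds the maximum of 32; capped at 32.
Final offense level: 32.
Criminal history: 15 prior points → Category IV (13+).
Level 32 falls in the 24-32 band.
Grid: Level 24-32 × Category IV = 192-228 weeks.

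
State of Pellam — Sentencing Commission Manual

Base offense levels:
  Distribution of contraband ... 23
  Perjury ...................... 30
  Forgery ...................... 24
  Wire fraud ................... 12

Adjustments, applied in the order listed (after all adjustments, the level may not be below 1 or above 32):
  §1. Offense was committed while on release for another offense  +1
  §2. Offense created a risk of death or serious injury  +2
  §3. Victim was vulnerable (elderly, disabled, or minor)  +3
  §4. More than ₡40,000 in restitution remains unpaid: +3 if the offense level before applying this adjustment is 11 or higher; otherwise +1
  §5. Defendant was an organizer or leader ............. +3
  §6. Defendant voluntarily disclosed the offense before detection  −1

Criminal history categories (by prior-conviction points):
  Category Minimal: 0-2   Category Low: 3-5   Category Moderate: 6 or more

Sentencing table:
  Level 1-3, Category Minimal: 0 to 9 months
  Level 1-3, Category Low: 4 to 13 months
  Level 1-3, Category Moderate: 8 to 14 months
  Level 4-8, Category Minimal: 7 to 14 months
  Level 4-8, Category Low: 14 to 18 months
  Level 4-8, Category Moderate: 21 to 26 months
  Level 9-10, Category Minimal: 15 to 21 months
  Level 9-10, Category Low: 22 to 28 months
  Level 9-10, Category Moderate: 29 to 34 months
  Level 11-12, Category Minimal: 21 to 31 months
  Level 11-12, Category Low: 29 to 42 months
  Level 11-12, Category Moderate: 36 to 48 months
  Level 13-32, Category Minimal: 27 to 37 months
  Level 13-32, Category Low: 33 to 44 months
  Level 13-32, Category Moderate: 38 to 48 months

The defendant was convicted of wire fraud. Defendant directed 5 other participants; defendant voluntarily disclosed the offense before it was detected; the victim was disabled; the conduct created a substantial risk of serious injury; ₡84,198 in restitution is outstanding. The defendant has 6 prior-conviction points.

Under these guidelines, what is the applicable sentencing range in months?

Base offense level for wire fraud: 12.
§2 applies: 12 + 2 = 14.
§3 applies: 14 + 3 = 17.
§4 applies (level before this adjustment is 17 ≥ 11, so +3): 17 + 3 = 20.
§5 applies: 20 + 3 = 23.
§6 applies: 23 − 1 = 22.
Final offense level: 22.
Criminal history: 6 prior points → Category Moderate (6+).
Level 22 falls in the 13-32 band.
Grid: Level 13-32 × Category Moderate = 38-48 months.

38-48 months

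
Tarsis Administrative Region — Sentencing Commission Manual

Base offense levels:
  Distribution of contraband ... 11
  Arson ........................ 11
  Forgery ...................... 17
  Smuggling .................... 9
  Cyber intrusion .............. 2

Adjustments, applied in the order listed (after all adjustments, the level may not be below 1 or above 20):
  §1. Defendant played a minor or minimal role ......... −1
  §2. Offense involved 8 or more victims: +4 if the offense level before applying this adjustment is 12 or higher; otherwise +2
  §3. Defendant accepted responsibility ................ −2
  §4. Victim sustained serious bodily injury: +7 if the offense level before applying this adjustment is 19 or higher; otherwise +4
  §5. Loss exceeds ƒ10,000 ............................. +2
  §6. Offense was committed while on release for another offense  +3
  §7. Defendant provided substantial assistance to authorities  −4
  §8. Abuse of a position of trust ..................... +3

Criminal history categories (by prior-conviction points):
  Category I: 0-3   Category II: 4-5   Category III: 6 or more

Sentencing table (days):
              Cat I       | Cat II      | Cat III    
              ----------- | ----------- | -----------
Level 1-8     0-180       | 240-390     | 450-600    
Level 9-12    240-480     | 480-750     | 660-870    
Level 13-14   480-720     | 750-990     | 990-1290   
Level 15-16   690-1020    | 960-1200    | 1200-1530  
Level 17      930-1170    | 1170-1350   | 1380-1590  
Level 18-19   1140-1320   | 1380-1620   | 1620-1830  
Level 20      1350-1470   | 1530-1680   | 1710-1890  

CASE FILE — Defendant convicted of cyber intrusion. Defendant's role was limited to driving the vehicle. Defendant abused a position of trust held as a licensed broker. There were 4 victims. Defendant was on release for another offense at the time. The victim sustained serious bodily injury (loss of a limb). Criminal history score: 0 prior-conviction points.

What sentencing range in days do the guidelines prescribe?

240-480 days

Base offense level for cyber intrusion: 2.
§1 applies: 2 − 1 = 1.
§4 applies (level before this adjustment is 1 < 19, so +4): 1 + 4 = 5.
§6 applies: 5 + 3 = 8.
§7 does not apply.
§8 applies: 8 + 3 = 11.
Final offense level: 11.
Criminal history: 0 prior points → Category I (0-3).
Level 11 falls in the 9-12 band.
Grid: Level 9-12 × Category I = 240-480 days.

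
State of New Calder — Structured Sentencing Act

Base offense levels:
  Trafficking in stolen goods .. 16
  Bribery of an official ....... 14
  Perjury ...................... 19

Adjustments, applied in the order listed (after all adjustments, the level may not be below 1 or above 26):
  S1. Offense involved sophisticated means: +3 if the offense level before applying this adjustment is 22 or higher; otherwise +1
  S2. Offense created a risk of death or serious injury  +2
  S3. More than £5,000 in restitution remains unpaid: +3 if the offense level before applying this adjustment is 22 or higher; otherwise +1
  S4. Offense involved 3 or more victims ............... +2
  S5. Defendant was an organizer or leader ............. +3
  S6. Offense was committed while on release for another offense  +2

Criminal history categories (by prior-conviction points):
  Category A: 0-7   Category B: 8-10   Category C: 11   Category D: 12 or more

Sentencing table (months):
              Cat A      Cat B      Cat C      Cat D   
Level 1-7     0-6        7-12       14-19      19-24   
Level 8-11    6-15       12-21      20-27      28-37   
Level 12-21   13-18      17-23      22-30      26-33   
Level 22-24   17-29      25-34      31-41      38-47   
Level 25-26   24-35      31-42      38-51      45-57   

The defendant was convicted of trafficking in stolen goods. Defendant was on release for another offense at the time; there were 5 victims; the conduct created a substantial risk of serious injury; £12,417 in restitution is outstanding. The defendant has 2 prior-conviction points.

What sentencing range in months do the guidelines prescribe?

Base offense level for trafficking in stolen goods: 16.
S2 applies: 16 + 2 = 18.
S3 applies (level before this adjustment is 18 < 22, so +1): 18 + 1 = 19.
S4 applies: 19 + 2 = 21.
S5 does not apply.
S6 applies: 21 + 2 = 23.
Final offense level: 23.
Criminal history: 2 prior points → Category A (0-7).
Level 23 falls in the 22-24 band.
Grid: Level 22-24 × Category A = 17-29 months.

17-29 months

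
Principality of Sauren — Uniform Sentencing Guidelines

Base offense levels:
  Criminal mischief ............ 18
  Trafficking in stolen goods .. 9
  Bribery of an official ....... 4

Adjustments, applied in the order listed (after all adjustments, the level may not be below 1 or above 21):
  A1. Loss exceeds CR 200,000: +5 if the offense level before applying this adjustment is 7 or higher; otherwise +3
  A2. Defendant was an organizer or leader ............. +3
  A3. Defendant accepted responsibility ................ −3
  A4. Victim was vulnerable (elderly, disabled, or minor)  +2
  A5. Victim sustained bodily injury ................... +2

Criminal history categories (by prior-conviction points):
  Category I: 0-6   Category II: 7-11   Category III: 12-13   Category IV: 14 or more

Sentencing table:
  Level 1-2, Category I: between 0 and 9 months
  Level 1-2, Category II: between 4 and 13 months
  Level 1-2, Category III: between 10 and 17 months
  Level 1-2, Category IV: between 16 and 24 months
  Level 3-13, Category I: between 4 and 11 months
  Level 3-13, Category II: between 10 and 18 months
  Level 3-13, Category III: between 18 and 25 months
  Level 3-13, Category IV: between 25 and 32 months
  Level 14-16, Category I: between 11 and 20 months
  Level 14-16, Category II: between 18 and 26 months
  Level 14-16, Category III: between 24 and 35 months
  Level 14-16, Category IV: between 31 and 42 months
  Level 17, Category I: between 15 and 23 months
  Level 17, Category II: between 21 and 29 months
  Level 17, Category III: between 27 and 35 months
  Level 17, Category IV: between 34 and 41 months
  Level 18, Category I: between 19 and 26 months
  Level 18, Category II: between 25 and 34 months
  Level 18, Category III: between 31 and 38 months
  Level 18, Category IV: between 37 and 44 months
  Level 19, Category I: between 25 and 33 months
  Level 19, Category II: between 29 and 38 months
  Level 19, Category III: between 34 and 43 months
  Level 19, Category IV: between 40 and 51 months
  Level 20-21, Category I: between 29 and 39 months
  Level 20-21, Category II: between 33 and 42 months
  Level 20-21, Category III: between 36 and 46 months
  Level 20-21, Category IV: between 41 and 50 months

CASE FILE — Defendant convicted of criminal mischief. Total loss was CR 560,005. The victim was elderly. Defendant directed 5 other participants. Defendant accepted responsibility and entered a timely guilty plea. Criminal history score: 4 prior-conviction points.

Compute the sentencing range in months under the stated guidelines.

29-39 months

Base offense level for criminal mischief: 18.
A1 applies (level before this adjustment is 18 ≥ 7, so +5): 18 + 5 = 23.
A2 applies: 23 + 3 = 26.
A3 applies: 26 − 3 = 23.
A4 applies: 23 + 2 = 25.
Level 25 exceeds the maximum of 21; capped at 21.
Final offense level: 21.
Criminal history: 4 prior points → Category I (0-6).
Level 21 falls in the 20-21 band.
Grid: Level 20-21 × Category I = 29-39 months.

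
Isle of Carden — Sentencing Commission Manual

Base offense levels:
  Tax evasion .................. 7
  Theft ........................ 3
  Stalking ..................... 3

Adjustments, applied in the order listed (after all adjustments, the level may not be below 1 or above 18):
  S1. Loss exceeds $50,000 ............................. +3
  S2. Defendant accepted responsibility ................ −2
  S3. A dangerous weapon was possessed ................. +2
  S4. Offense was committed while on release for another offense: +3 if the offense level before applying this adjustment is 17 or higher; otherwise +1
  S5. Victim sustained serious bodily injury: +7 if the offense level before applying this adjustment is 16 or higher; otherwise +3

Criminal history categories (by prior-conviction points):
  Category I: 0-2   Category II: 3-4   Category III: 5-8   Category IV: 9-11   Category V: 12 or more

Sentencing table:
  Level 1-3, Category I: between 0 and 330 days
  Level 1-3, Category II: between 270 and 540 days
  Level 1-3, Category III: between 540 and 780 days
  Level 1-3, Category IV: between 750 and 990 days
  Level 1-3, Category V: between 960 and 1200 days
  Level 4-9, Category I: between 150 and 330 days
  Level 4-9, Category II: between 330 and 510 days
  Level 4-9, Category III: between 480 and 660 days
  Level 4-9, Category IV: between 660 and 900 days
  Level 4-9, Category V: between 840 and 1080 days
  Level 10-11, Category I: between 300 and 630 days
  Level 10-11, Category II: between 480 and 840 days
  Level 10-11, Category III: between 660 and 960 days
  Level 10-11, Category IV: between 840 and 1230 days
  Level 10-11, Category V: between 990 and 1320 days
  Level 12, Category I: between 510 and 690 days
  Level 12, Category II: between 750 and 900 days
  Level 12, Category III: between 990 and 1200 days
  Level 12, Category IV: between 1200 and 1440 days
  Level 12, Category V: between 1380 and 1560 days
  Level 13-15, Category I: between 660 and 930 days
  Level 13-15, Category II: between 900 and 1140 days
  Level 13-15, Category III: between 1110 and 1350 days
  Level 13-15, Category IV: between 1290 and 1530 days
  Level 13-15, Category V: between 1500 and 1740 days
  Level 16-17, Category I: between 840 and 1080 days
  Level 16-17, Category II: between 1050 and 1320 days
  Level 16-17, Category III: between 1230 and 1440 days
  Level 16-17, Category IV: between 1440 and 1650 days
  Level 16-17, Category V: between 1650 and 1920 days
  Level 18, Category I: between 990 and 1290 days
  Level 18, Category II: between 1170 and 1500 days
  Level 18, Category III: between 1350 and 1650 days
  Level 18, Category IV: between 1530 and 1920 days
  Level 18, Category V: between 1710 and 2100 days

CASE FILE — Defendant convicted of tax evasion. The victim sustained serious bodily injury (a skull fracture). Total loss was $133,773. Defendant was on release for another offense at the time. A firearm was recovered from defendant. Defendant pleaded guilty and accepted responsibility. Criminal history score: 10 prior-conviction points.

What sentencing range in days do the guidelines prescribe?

Base offense level for tax evasion: 7.
S1 applies: 7 + 3 = 10.
S2 applies: 10 − 2 = 8.
S3 applies: 8 + 2 = 10.
S4 applies (level before this adjustment is 10 < 17, so +1): 10 + 1 = 11.
S5 applies (level before this adjustment is 11 < 16, so +3): 11 + 3 = 14.
Final offense level: 14.
Criminal history: 10 prior points → Category IV (9-11).
Level 14 falls in the 13-15 band.
Grid: Level 13-15 × Category IV = 1290-1530 days.

1290-1530 days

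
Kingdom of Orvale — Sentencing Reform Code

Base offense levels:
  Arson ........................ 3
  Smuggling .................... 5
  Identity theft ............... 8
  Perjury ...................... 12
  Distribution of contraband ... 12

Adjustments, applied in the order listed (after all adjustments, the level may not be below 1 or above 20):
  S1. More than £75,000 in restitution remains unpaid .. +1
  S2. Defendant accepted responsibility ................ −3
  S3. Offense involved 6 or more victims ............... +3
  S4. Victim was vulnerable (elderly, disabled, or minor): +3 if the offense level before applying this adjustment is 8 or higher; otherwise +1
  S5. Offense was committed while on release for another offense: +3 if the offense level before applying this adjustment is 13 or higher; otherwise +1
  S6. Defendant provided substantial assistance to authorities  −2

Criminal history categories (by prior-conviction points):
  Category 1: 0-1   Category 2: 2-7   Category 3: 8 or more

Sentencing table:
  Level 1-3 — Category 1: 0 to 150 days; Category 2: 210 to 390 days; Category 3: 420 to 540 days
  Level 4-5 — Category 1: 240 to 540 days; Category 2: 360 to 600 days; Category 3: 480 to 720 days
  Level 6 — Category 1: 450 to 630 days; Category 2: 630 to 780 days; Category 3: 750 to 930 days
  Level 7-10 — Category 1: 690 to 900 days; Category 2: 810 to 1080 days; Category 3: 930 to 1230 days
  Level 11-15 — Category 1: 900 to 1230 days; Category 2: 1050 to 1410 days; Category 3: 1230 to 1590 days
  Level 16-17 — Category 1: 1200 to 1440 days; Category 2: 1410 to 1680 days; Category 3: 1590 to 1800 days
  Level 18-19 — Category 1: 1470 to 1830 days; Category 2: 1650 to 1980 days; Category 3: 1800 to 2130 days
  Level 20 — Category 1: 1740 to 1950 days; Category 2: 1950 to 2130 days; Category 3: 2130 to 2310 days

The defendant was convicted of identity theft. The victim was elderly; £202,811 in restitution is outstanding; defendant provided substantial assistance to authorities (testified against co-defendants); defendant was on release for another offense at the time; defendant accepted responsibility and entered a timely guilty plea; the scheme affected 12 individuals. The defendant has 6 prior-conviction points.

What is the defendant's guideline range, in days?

1050-1410 days

Base offense level for identity theft: 8.
S1 applies: 8 + 1 = 9.
S2 applies: 9 − 3 = 6.
S3 applies: 6 + 3 = 9.
S4 applies (level before this adjustment is 9 ≥ 8, so +3): 9 + 3 = 12.
S5 applies (level before this adjustment is 12 < 13, so +1): 12 + 1 = 13.
S6 applies: 13 − 2 = 11.
Final offense level: 11.
Criminal history: 6 prior points → Category 2 (2-7).
Level 11 falls in the 11-15 band.
Grid: Level 11-15 × Category 2 = 1050-1410 days.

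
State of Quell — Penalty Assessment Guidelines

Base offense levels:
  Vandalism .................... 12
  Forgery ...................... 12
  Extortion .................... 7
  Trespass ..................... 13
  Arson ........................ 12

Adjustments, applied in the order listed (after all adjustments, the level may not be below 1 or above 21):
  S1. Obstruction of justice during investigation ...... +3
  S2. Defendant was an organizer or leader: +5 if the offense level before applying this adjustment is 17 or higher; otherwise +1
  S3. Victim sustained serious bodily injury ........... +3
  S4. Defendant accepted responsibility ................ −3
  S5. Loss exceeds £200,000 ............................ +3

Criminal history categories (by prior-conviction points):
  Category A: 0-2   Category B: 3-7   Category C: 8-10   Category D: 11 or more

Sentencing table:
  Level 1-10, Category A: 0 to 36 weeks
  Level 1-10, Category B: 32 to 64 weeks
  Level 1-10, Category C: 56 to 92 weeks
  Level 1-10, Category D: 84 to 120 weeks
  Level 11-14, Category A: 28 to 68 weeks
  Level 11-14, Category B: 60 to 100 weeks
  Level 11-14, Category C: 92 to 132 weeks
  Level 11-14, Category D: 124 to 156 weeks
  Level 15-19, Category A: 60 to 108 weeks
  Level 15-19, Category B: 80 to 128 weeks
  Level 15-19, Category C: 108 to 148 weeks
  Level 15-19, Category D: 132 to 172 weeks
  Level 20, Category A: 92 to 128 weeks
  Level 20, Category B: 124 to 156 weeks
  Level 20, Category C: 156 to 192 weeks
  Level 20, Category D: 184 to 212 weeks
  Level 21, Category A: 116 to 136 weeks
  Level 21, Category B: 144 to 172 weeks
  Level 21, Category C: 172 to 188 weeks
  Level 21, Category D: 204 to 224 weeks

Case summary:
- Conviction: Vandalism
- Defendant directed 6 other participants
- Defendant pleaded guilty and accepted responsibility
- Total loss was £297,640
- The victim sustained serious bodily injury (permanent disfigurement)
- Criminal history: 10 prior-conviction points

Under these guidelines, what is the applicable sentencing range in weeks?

108-148 weeks

Base offense level for vandalism: 12.
S1 does not apply.
S2 applies (level before this adjustment is 12 < 17, so +1): 12 + 1 = 13.
S3 applies: 13 + 3 = 16.
S4 applies: 16 − 3 = 13.
S5 applies: 13 + 3 = 16.
Final offense level: 16.
Criminal history: 10 prior points → Category C (8-10).
Level 16 falls in the 15-19 band.
Grid: Level 15-19 × Category C = 108-148 weeks.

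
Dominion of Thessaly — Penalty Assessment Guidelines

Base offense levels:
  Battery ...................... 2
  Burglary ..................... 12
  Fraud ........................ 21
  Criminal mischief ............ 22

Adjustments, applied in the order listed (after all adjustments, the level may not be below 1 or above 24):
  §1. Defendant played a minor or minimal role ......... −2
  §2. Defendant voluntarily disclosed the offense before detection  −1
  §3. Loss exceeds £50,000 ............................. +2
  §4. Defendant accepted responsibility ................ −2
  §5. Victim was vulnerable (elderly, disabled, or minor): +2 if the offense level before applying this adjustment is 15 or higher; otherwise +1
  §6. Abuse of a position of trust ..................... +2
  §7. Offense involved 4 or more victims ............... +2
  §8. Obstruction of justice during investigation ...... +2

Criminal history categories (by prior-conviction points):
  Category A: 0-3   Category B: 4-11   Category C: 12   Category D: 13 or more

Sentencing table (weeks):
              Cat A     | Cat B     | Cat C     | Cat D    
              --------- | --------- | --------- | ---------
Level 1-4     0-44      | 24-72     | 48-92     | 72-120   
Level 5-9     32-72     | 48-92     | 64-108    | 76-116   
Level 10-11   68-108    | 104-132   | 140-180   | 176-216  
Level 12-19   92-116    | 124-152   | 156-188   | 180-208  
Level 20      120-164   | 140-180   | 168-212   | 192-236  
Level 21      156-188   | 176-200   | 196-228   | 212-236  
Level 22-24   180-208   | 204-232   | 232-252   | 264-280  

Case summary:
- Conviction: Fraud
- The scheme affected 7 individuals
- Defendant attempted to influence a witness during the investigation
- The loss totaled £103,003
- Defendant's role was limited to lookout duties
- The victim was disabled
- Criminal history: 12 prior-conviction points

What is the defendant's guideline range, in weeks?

232-252 weeks

Base offense level for fraud: 21.
§1 applies: 21 − 2 = 19.
§3 applies: 19 + 2 = 21.
§5 applies (level before this adjustment is 21 ≥ 15, so +2): 21 + 2 = 23.
§7 applies: 23 + 2 = 25.
§8 applies: 25 + 2 = 27.
Level 27 exceeds the maximum of 24; capped at 24.
Final offense level: 24.
Criminal history: 12 prior points → Category C (12).
Level 24 falls in the 22-24 band.
Grid: Level 22-24 × Category C = 232-252 weeks.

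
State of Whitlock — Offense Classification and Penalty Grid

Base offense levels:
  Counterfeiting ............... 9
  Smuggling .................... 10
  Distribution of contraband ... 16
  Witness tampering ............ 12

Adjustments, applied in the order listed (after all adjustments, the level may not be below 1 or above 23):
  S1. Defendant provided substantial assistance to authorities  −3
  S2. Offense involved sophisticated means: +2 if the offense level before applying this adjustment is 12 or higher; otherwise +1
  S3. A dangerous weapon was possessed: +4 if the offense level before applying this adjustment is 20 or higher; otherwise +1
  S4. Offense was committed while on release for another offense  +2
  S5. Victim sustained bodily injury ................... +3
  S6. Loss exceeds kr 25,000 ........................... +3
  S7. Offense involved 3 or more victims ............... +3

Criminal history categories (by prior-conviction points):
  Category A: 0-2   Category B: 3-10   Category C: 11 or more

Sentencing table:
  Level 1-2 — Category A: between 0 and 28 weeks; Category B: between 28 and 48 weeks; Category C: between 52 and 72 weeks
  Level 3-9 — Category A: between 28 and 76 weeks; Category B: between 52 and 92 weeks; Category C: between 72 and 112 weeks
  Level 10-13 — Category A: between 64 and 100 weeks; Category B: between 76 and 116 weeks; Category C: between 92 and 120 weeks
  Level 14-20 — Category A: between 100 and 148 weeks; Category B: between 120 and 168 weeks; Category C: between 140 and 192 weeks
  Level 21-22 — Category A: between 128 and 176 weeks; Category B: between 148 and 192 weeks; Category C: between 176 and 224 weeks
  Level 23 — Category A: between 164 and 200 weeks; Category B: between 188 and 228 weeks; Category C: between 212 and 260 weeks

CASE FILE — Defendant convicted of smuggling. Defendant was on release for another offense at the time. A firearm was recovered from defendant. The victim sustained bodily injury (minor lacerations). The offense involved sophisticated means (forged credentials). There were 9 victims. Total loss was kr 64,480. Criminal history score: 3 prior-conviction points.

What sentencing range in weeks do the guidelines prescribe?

Base offense level for smuggling: 10.
S2 applies (level before this adjustment is 10 < 12, so +1): 10 + 1 = 11.
S3 applies (level before this adjustment is 11 < 20, so +1): 11 + 1 = 12.
S4 applies: 12 + 2 = 14.
S5 applies: 14 + 3 = 17.
S6 applies: 17 + 3 = 20.
S7 applies: 20 + 3 = 23.
Final offense level: 23.
Criminal history: 3 prior points → Category B (3-10).
Level 23 falls in the 23 band.
Grid: Level 23 × Category B = 188-228 weeks.

188-228 weeks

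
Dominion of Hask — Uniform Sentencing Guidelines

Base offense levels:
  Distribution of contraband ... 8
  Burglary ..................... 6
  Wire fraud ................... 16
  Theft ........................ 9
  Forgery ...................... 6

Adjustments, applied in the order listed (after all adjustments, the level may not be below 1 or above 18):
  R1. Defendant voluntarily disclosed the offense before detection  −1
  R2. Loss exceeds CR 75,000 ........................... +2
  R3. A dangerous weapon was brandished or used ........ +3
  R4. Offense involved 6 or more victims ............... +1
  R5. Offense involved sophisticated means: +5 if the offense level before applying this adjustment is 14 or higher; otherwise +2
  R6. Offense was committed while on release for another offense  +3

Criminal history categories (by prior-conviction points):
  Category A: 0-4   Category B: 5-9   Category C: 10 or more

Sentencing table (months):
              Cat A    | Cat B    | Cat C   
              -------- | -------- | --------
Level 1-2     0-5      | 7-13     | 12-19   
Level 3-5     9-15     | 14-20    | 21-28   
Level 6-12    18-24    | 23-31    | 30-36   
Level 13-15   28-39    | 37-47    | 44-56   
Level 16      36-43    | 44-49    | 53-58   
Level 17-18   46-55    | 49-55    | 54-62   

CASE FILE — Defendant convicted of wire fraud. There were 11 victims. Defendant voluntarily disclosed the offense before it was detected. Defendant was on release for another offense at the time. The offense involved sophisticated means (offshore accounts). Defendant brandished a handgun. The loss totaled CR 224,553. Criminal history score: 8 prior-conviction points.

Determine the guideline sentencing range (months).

49-55 months

Base offense level for wire fraud: 16.
R1 applies: 16 − 1 = 15.
R2 applies: 15 + 2 = 17.
R3 applies: 17 + 3 = 20.
R4 applies: 20 + 1 = 21.
R5 applies (level before this adjustment is 21 ≥ 14, so +5): 21 + 5 = 26.
R6 applies: 26 + 3 = 29.
Level 29 exceeds the maximum of 18; capped at 18.
Final offense level: 18.
Criminal history: 8 prior points → Category B (5-9).
Level 18 falls in the 17-18 band.
Grid: Level 17-18 × Category B = 49-55 months.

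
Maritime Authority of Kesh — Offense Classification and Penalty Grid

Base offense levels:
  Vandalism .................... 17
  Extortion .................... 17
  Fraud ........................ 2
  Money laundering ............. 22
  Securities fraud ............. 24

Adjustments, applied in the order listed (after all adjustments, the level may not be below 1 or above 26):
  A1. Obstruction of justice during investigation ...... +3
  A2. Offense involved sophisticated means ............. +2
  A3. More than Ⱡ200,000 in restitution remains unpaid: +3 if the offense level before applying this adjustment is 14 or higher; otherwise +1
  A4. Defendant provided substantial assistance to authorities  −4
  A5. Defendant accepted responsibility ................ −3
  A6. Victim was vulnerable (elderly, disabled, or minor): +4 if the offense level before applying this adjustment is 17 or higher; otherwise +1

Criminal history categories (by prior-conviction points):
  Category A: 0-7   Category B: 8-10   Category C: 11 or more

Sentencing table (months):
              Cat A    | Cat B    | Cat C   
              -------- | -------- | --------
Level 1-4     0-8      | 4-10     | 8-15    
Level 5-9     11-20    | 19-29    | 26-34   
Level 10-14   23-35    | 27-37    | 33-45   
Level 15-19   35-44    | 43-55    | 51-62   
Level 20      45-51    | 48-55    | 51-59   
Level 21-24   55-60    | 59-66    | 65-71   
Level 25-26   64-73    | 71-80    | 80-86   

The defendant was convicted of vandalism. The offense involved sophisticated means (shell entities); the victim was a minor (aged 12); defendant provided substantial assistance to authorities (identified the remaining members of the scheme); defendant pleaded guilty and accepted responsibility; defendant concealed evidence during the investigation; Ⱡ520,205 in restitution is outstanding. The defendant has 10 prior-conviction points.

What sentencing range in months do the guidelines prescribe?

59-66 months

Base offense level for vandalism: 17.
A1 applies: 17 + 3 = 20.
A2 applies: 20 + 2 = 22.
A3 applies (level before this adjustment is 22 ≥ 14, so +3): 22 + 3 = 25.
A4 applies: 25 − 4 = 21.
A5 applies: 21 − 3 = 18.
A6 applies (level before this adjustment is 18 ≥ 17, so +4): 18 + 4 = 22.
Final offense level: 22.
Criminal history: 10 prior points → Category B (8-10).
Level 22 falls in the 21-24 band.
Grid: Level 21-24 × Category B = 59-66 months.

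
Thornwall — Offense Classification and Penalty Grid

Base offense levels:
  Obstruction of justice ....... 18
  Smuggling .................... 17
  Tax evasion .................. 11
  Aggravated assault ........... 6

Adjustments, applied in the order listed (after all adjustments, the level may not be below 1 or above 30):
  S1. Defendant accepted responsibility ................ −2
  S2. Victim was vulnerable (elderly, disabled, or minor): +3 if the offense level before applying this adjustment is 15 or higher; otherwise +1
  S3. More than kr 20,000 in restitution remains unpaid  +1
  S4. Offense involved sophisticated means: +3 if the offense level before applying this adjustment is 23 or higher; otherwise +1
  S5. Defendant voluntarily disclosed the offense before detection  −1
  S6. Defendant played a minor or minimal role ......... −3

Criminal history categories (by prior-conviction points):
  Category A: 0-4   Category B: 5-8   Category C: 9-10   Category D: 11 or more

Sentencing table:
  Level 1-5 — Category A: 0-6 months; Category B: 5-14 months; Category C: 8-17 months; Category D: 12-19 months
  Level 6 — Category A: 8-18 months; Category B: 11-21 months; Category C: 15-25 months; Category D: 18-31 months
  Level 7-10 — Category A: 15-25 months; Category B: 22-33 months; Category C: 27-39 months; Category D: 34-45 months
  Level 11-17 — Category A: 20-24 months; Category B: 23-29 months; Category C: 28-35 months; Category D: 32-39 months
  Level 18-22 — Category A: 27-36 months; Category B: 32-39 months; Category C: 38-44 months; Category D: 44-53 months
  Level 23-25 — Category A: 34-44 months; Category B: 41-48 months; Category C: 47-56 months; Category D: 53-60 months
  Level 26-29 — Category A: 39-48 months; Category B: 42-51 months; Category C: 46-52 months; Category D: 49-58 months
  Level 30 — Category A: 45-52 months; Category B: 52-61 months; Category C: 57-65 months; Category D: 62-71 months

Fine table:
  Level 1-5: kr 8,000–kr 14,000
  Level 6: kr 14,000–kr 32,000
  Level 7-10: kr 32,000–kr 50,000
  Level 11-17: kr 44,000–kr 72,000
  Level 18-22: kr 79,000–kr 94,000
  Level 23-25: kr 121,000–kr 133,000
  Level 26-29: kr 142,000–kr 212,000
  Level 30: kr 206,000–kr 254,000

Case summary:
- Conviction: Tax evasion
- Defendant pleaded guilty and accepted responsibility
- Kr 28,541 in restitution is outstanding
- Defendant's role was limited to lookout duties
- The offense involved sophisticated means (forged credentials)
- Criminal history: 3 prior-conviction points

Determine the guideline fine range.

Base offense level for tax evasion: 11.
S1 applies: 11 − 2 = 9.
S2 does not apply.
S3 applies: 9 + 1 = 10.
S4 applies (level before this adjustment is 10 < 23, so +1): 10 + 1 = 11.
S6 applies: 11 − 3 = 8.
Final offense level: 8.
Level 8 falls in the 7-10 band.
Fine table: Level 7-10 → kr 32,000–kr 50,000.

kr 32,000–kr 50,000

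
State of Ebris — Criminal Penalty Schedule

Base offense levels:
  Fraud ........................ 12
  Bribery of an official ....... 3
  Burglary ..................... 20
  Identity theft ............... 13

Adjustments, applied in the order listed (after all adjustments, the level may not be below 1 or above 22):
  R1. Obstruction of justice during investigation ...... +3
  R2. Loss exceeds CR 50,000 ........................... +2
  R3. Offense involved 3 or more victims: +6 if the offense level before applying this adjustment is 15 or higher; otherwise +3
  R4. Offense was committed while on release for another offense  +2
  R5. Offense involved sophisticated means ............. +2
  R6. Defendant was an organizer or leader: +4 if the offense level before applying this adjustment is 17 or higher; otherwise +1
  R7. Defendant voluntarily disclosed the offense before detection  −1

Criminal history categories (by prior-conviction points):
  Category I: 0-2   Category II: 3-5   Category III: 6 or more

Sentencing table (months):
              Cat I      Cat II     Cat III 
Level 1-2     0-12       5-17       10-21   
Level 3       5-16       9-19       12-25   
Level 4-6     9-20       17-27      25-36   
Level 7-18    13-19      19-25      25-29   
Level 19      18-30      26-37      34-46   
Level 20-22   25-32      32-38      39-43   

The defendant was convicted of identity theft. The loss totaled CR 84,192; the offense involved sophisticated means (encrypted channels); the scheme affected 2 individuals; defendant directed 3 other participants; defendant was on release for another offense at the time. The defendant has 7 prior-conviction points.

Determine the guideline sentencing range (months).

39-43 months

Base offense level for identity theft: 13.
R2 applies: 13 + 2 = 15.
R4 applies: 15 + 2 = 17.
R5 applies: 17 + 2 = 19.
R6 applies (level before this adjustment is 19 ≥ 17, so +4): 19 + 4 = 23.
Level 23 exceeds the maximum of 22; capped at 22.
Final offense level: 22.
Criminal history: 7 prior points → Category III (6+).
Level 22 falls in the 20-22 band.
Grid: Level 20-22 × Category III = 39-43 months.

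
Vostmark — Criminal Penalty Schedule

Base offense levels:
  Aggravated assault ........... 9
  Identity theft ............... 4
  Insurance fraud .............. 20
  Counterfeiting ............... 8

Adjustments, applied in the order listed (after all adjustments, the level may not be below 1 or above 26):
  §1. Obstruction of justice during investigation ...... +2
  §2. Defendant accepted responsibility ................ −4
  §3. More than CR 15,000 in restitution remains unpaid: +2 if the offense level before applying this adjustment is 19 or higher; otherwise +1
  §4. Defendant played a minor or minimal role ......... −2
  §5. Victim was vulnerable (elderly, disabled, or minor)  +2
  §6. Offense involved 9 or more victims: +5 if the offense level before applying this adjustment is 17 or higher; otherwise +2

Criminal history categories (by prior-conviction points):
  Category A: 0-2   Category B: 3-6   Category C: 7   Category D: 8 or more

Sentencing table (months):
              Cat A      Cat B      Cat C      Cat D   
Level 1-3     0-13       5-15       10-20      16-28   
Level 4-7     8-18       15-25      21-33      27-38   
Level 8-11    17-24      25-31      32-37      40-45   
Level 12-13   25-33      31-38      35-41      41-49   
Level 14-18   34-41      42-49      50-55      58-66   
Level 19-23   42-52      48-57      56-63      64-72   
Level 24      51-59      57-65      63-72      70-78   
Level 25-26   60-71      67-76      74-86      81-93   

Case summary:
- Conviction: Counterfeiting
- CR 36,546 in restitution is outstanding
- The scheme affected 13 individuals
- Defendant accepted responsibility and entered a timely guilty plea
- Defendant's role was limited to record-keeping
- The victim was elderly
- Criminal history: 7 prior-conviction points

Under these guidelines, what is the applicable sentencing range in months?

Base offense level for counterfeiting: 8.
§1 does not apply.
§2 applies: 8 − 4 = 4.
§3 applies (level before this adjustment is 4 < 19, so +1): 4 + 1 = 5.
§4 applies: 5 − 2 = 3.
§5 applies: 3 + 2 = 5.
§6 applies (level before this adjustment is 5 < 17, so +2): 5 + 2 = 7.
Final offense level: 7.
Criminal history: 7 prior points → Category C (7).
Level 7 falls in the 4-7 band.
Grid: Level 4-7 × Category C = 21-33 months.

21-33 months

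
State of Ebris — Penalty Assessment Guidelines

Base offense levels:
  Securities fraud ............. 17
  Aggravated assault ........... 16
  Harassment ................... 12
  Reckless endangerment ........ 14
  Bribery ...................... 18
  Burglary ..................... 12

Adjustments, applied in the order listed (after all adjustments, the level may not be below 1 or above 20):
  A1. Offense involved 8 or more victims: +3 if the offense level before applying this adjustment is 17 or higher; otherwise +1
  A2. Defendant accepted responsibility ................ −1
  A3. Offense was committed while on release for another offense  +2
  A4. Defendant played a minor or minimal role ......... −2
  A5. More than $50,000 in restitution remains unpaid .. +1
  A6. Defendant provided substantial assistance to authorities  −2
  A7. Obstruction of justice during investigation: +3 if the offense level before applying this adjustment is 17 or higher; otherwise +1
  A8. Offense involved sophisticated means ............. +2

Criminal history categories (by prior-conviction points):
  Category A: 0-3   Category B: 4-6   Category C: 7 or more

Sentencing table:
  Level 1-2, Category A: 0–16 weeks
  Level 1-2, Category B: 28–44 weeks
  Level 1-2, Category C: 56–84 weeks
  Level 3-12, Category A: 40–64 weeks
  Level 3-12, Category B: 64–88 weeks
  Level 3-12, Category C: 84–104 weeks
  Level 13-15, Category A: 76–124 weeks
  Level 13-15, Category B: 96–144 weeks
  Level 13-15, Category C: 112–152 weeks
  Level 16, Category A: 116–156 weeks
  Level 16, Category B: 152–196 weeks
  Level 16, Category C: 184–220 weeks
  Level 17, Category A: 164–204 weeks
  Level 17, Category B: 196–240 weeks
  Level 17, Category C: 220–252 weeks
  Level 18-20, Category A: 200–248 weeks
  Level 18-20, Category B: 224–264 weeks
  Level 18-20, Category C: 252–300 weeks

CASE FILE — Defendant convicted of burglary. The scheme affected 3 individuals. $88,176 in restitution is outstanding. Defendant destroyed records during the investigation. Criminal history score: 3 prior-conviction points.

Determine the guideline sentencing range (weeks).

Base offense level for burglary: 12.
A1 does not apply.
A2 does not apply.
A4 does not apply.
A5 applies: 12 + 1 = 13.
A7 applies (level before this adjustment is 13 < 17, so +1): 13 + 1 = 14.
A8 does not apply.
Final offense level: 14.
Criminal history: 3 prior points → Category A (0-3).
Level 14 falls in the 13-15 band.
Grid: Level 13-15 × Category A = 76-124 weeks.

76-124 weeks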